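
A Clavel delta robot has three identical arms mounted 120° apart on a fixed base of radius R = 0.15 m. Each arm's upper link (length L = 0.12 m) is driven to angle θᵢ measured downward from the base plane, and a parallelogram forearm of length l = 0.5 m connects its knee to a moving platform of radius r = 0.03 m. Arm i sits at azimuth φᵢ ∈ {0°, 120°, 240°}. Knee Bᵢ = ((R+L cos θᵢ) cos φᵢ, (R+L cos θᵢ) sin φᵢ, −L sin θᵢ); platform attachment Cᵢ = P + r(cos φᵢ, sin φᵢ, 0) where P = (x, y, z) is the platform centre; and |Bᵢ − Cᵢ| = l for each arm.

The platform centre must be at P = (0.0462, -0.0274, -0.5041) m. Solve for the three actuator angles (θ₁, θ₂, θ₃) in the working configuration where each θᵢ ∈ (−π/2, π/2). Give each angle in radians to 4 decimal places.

θ₁ = 0.3489, θ₂ = 0.6977, θ₃ = 0.5233

φ1=0.0° → target in arm frame (0.0462, -0.0274)
  A=0.0738, B=-0.5041, C=(l²−L²−A²−y'²−z²)/(2L)=-0.1030
  θ1 = atan2(B,A) + arccos(C/0.5095) = 0.3489
arm 2 (φ=120.0°): x'=-0.0468, y'=-0.0263
  A=0.1668, B=-0.5041, C=(l²−L²−A²−y'²−z²)/(2L)=-0.1960
  γ=atan2(-0.5041,0.1668)=-1.2512;  ψ=arccos(-0.3691)=1.9489;  θ2=γ+ψ≈0.6977
φ3=240.0° → target in arm frame (0.0006, 0.0537)
  A cos θ + B sin θ = C:  0.1194·cos θ + -0.5041·sin θ = -0.1485
  √(A²+B²)=0.5180;  θ3 = -1.3383+1.8616 ≈ 0.5233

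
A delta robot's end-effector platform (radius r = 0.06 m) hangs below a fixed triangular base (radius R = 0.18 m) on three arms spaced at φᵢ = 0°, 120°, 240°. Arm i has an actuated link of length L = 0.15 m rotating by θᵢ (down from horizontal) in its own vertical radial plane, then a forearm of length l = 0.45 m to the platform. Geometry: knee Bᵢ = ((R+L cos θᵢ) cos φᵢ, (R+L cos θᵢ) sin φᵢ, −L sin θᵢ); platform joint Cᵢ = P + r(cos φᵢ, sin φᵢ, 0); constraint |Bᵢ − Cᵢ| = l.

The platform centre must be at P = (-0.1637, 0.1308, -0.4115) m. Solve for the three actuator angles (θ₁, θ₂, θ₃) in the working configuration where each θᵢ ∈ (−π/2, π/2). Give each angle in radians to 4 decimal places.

θ₁ = 1.2220, θ₂ = -0.1741, θ₃ = 0.7855

rotate P by −φ1: (-0.1637, 0.1308, -0.4115)
  A=0.2837, B=-0.4115, C=(l²−L²−A²−y'²−z²)/(2L)=-0.2898
  θ1 = atan2(B,A) + arccos(C/0.4998) = 1.2220
arm 2 (φ=120.0°): x'=0.1951, y'=0.0764
  A cos θ + B sin θ = C:  -0.0751·cos θ + -0.4115·sin θ = -0.0027
  θ2 = atan2(B,A) + arccos(C/0.4183) = -0.1741
φ3=240.0° → target in arm frame (-0.0314, -0.2072)
  A=0.1514, B=-0.4115, C=(l²−L²−A²−y'²−z²)/(2L)=-0.1839
  γ=atan2(-0.4115,0.1514)=-1.2182;  ψ=arccos(-0.4195)=2.0037;  θ3=γ+ψ≈0.7855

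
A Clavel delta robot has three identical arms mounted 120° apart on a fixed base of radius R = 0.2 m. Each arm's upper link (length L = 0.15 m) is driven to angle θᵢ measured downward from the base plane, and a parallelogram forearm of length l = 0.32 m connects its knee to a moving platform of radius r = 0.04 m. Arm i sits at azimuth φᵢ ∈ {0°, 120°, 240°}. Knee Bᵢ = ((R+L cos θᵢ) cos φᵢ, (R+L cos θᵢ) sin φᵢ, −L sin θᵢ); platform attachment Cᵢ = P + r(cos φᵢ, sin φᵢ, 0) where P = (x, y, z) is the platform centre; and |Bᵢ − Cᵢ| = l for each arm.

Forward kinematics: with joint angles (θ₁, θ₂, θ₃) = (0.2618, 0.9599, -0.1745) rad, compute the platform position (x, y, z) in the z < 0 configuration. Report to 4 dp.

(0.0179, -0.0717, -0.1609)

φ1=0.0°: virtual centre (0.3049, 0.0000, -0.0388), radius l
S2 = (0.2460·cos120.0°, 0.2460·sin120.0°, -0.1229) = (-0.1230, 0.2131, -0.1229)
φ3=240.0°: virtual centre (-0.1539, -0.2665, 0.0260), radius l
subtract pairs → two planes through P
[-0.8558 0.4262 -0.1681]·P = -0.0188;  [-0.9175 -0.5330 0.1297]·P = 0.0009
det = 0.8471;  x = 0.0114+-0.0405z,  y = -0.0213+0.3131z
into |P−S₁|² = l²: 1.0997z² + 0.0881z + -0.0143 = 0;  Δ = 0.0707;  z = -0.1609 or 0.0808 → z<0 root = -0.1609
x = 0.0179, y = -0.0717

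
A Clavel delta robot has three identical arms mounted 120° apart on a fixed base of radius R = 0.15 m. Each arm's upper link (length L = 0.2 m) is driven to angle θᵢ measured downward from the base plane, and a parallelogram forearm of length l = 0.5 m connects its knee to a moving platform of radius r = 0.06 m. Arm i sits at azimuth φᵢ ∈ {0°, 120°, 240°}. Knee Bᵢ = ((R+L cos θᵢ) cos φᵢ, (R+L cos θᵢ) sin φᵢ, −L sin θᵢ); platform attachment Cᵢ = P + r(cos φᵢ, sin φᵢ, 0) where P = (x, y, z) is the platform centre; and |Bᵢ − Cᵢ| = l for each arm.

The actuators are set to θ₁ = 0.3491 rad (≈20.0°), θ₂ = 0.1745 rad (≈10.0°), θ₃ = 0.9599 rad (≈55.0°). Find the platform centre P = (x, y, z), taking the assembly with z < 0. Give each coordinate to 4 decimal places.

(0.0597, 0.1701, -0.4848)

arm 1 at φ=0.0°: ρ1 = 0.2779;  O1 = (0.2779, 0.0000, -0.0684)
arm 2 at φ=120.0°: ρ2 = 0.2870;  O2 = (-0.1435, 0.2485, -0.0347)
arm 3 at φ=240.0°: ρ3 = 0.2047;  O3 = (-0.1024, -0.1773, -0.1638)
|O₂|²−|O₁|² = 0.0016;  |O₃|²−|O₁|² = -0.0132
[-0.8428 0.4970 0.0674]·P = 0.0016;  [-0.7606 -0.3546 -0.1908]·P = -0.0132
det = 0.6769;  x = 0.0088+-0.1048z,  y = 0.0182+-0.3133z
sphere 1 gives Az²+Bz+C=0 with A=1.1092, B=0.1818, C=-0.1726;  B²−4AC=0.7987;  roots -0.4848, 0.3209;  negative root z = -0.4848
x = 0.0597, y = 0.1701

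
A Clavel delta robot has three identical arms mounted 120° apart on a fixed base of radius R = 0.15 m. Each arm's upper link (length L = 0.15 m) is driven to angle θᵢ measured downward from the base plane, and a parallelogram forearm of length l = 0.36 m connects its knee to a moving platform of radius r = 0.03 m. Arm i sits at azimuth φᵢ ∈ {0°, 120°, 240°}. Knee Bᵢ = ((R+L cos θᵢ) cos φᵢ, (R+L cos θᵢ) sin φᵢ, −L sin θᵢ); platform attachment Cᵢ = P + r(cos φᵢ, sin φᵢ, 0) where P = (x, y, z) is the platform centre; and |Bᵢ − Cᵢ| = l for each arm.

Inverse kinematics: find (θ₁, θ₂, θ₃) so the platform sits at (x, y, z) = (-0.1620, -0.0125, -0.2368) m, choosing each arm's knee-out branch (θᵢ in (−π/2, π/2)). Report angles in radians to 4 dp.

arm 1 (φ=0.0°): x'=-0.1620, y'=-0.0125
  A cos θ + B sin θ = C:  0.2820·cos θ + -0.2368·sin θ = -0.0955
  √(A²+B²)=0.3682;  θ1 = -0.6985+1.8332 ≈ 1.1347
rotate P by −φ2: (0.0702, 0.1465, -0.2368)
  A=0.0498, B=-0.2368, C=(l²−L²−A²−y'²−z²)/(2L)=0.0902
  √(A²+B²)=0.2420;  θ2 = -1.3634+1.1887 ≈ -0.1747
φ3=240.0° → target in arm frame (0.0918, -0.1340)
  A cos θ + B sin θ = C:  0.0282·cos θ + -0.2368·sin θ = 0.1075
  θ3 = atan2(B,A) + arccos(C/0.2385) = -0.3494

θ₁ = 1.1347, θ₂ = -0.1747, θ₃ = -0.3494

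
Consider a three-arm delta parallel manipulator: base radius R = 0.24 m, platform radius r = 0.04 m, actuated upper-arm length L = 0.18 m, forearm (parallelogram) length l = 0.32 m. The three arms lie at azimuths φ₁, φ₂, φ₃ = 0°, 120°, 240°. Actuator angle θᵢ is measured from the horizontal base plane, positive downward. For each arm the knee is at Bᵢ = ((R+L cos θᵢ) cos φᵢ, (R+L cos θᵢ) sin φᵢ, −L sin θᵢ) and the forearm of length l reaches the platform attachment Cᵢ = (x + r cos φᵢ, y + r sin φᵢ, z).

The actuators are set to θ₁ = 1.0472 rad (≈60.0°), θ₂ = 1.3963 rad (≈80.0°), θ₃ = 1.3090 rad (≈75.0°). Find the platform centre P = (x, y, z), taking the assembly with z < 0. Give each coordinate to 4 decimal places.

arm 1 at φ=0.0°: ρ1 = 0.2900;  S1 = (0.2900, 0.0000, -0.1559)
arm 2 at φ=120.0°: ρ2 = 0.2313;  S2 = (-0.1156, 0.2003, -0.1773)
S3 = (0.2466·cos240.0°, 0.2466·sin240.0°, -0.1739) = (-0.1233, -0.2136, -0.1739)
eliminate P² terms by subtracting sphere 1 from 2 and 3
[-0.8112 0.4005 -0.0428]·P = -0.0235;  [-0.8266 -0.4271 -0.0360]·P = -0.0174
det = 0.6776;  x = 0.0251+-0.0482z,  y = -0.0079+0.0091z
sphere 1 gives Az²+Bz+C=0 with A=1.0024, B=0.3372, C=-0.0079;  B²−4AC=0.1452;  roots -0.3582, 0.0219;  negative root z = -0.3582
x = 0.0424, y = -0.0111

(0.0424, -0.0111, -0.3582)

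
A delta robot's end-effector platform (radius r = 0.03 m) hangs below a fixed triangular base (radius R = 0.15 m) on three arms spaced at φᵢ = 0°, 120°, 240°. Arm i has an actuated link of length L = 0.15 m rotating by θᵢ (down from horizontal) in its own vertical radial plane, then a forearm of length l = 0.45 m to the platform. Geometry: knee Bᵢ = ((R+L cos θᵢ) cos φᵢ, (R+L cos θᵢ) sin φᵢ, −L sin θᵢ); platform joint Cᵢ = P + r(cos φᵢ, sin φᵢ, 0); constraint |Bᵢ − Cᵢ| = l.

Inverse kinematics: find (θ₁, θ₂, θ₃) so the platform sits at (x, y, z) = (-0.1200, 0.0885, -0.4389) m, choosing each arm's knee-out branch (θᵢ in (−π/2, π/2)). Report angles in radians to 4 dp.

θ₁ = 1.0475, θ₂ = 0.0874, θ₃ = 0.6983

φ1=0.0° → target in arm frame (-0.1200, 0.0885)
  A=0.2400, B=-0.4389, C=(l²−L²−A²−y'²−z²)/(2L)=-0.2602
  θ1 = atan2(B,A) + arccos(C/0.5002) = 1.0475
arm 2 (φ=120.0°): x'=0.1366, y'=0.0597
  e−x'=-0.0166;  (l²−L²−(e−x')²−y'²−z²)/2L = -0.0549
  θ2 = atan2(B,A) + arccos(C/0.4392) = 0.0874
rotate P by −φ3: (-0.0166, -0.1482, -0.4389)
  e−x'=0.1366;  (l²−L²−(e−x')²−y'²−z²)/2L = -0.1775
  √(A²+B²)=0.4597;  θ3 = -1.2690+1.9673 ≈ 0.6983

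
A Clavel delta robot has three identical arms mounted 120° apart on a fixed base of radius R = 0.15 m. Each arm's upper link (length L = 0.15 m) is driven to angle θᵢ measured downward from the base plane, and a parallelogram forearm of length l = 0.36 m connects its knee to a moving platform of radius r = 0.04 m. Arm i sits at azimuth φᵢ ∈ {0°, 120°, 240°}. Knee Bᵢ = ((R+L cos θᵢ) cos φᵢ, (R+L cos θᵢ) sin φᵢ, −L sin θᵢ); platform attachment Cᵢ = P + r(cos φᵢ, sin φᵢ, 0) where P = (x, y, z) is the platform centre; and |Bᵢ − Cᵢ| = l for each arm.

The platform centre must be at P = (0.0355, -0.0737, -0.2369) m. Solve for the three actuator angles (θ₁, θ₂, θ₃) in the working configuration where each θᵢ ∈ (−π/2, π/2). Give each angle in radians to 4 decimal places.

θ₁ = -0.2620, θ₂ = 0.5236, θ₃ = -0.3490

rotate P by −φ1: (0.0355, -0.0737, -0.2369)
  e−x'=0.0745;  (l²−L²−(e−x')²−y'²−z²)/2L = 0.1333
  θ1 = atan2(B,A) + arccos(C/0.2483) = -0.2620
arm 2 (φ=120.0°): x'=-0.0816, y'=0.0061
  A=0.1916, B=-0.2369, C=(l²−L²−A²−y'²−z²)/(2L)=0.0475
  θ2 = atan2(B,A) + arccos(C/0.3047) = 0.5236
φ3=240.0° → target in arm frame (0.0461, 0.0676)
  A cos θ + B sin θ = C:  0.0639·cos θ + -0.2369·sin θ = 0.1411
  √(A²+B²)=0.2454;  θ3 = -1.3072+0.9583 ≈ -0.3490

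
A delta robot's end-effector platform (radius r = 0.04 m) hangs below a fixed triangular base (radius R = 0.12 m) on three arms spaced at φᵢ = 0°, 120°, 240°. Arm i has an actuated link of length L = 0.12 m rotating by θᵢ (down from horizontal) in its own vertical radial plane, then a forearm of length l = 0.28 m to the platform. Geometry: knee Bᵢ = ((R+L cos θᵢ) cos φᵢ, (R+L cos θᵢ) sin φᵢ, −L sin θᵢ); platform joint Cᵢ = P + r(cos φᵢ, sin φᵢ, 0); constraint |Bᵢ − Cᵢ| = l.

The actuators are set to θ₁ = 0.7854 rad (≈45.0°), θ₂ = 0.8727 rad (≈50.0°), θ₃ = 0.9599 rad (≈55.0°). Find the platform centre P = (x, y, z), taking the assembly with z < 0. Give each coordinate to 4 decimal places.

(0.0178, 0.0105, -0.3229)

φ1=0.0°: virtual centre (0.1649, 0.0000, -0.0849), radius l
φ2=120.0°: virtual centre (-0.0786, 0.1361, -0.0919), radius l
φ3=240.0°: virtual centre (-0.0744, -0.1289, -0.0983), radius l
subtract pairs → two planes through P
plane₁₂: -0.4868x+0.2722y+-0.0142z = -0.0012
Cramer: x(z) = 0.0040-0.0429z;  y(z) = 0.0026-0.0247z
sphere 1 gives Az²+Bz+C=0 with A=1.0024, B=0.1834, C=-0.0453;  B²−4AC=0.2153;  roots -0.3229, 0.1400;  negative root z = -0.3229
x = 0.0178, y = 0.0105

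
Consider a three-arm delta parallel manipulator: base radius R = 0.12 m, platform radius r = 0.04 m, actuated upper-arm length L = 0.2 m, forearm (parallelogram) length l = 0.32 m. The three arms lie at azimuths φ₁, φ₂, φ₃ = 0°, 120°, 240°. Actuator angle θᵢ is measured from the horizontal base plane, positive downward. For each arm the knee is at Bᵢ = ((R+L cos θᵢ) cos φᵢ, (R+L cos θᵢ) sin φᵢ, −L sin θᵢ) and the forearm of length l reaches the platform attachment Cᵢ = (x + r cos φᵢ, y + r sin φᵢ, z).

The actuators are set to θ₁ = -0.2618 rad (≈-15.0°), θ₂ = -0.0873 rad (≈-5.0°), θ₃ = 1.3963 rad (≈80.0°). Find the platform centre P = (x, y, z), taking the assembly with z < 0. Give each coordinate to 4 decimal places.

(0.1124, 0.1702, -0.1663)

arm 1 at φ=0.0°: (R−r)+L cos θ1 = 0.2732;  O1 = (0.2732, 0.0000, 0.0518)
arm 2 at φ=120.0°: (R−r)+L cos θ2 = 0.2792;  O2 = (-0.1396, 0.2418, 0.0174)
O3 = (0.1147·cos240.0°, 0.1147·sin240.0°, -0.1970) = (-0.0574, -0.0994, -0.1970)
|O₂|²−|O₁|² = 0.0010;  |O₃|²−|O₁|² = -0.0254
[-0.8256 0.4837 -0.0687]·P = 0.0010;  [-0.6611 -0.1987 -0.4975]·P = -0.0254
Cramer: x(z) = 0.0249-0.5255z;  y(z) = 0.0446-0.7551z
sphere 1 gives Az²+Bz+C=0 with A=1.8463, B=0.0900, C=-0.0361;  B²−4AC=0.2748;  roots -0.1663, 0.1176;  negative root z = -0.1663
x = 0.1124, y = 0.1702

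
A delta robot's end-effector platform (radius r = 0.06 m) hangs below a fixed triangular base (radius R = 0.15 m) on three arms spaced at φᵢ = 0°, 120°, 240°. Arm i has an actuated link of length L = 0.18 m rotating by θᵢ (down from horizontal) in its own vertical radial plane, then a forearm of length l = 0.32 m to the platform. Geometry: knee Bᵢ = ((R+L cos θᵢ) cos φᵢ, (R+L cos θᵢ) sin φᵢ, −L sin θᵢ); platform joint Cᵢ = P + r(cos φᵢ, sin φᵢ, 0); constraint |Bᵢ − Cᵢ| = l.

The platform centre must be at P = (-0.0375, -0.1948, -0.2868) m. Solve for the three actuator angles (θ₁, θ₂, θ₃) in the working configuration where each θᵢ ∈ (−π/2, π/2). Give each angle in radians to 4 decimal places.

θ₁ = 1.0471, θ₂ = 1.3965, θ₃ = -0.0871

φ1=0.0° → target in arm frame (-0.0375, -0.1948)
  A cos θ + B sin θ = C:  0.1275·cos θ + -0.2868·sin θ = -0.1846
  √(A²+B²)=0.3139;  θ1 = -1.1525+2.1996 ≈ 1.0471
φ2=120.0° → target in arm frame (-0.1500, 0.1299)
  e−x'=0.2400;  (l²−L²−(e−x')²−y'²−z²)/2L = -0.2408
  θ2 = atan2(B,A) + arccos(C/0.3739) = 1.3965
φ3=240.0° → target in arm frame (0.1875, 0.0649)
  A cos θ + B sin θ = C:  -0.0975·cos θ + -0.2868·sin θ = -0.0721
  θ3 = atan2(B,A) + arccos(C/0.3029) = -0.0871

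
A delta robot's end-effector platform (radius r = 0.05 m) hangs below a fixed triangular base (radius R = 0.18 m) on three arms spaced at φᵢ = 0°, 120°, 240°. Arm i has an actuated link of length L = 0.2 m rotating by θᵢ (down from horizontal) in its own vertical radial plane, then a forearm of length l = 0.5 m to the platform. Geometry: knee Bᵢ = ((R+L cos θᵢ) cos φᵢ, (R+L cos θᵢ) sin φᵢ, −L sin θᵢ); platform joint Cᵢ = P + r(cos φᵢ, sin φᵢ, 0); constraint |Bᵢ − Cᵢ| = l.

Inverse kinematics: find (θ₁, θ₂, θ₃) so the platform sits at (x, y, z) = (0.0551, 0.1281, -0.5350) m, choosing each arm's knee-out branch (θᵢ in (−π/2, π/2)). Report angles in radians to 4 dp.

θ₁ = 0.6111, θ₂ = 0.5238, θ₃ = 1.1345

rotate P by −φ1: (0.0551, 0.1281, -0.5350)
  e−x'=0.0749;  (l²−L²−(e−x')²−y'²−z²)/2L = -0.2456
  θ1 = atan2(B,A) + arccos(C/0.5402) = 0.6111
rotate P by −φ2: (0.0834, -0.1118, -0.5350)
  A cos θ + B sin θ = C:  0.0466·cos θ + -0.5350·sin θ = -0.2272
  √(A²+B²)=0.5370;  θ2 = -1.4839+2.0077 ≈ 0.5238
φ3=240.0° → target in arm frame (-0.1385, -0.0163)
  A cos θ + B sin θ = C:  0.2685·cos θ + -0.5350·sin θ = -0.3714
  γ=atan2(-0.5350,0.2685)=-1.1057;  ψ=arccos(-0.6205)=2.2402;  θ3=γ+ψ≈1.1345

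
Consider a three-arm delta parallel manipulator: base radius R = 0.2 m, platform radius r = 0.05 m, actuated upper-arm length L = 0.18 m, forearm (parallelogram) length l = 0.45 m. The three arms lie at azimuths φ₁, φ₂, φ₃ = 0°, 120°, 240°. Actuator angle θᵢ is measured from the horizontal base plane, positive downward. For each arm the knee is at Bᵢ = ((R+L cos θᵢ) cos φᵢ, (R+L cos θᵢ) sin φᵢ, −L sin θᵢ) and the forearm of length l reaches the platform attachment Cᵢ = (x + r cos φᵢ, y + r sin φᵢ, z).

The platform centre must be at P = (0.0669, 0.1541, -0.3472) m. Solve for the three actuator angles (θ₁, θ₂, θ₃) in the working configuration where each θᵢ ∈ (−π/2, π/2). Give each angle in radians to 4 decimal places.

θ₁ = 0.0873, θ₂ = -0.0873, θ₃ = 1.0474

rotate P by −φ1: (0.0669, 0.1541, -0.3472)
  e−x'=0.0831;  (l²−L²−(e−x')²−y'²−z²)/2L = 0.0525
  θ1 = atan2(B,A) + arccos(C/0.3570) = 0.0873
φ2=120.0° → target in arm frame (0.1000, -0.1350)
  A=0.0500, B=-0.3472, C=(l²−L²−A²−y'²−z²)/(2L)=0.0801
  γ=atan2(-0.3472,0.0500)=-1.4278;  ψ=arccos(0.2283)=1.3405;  θ2=γ+ψ≈-0.0873
arm 3 (φ=240.0°): x'=-0.1669, y'=-0.0191
  A=0.3169, B=-0.3472, C=(l²−L²−A²−y'²−z²)/(2L)=-0.1423
  √(A²+B²)=0.4701;  θ3 = -0.8310+1.8784 ≈ 1.0474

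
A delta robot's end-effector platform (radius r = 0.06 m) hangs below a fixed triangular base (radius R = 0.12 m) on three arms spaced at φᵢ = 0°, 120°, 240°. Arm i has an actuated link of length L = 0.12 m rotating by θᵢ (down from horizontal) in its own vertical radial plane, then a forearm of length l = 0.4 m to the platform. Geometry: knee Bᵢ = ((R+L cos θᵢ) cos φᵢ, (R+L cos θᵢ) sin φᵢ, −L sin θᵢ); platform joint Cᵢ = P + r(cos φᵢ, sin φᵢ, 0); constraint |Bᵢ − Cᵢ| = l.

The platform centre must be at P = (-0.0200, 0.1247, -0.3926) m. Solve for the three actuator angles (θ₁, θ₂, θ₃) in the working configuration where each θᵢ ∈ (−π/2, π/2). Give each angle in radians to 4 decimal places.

θ₁ = 0.5236, θ₂ = 0.0001, θ₃ = 0.7857

φ1=0.0° → target in arm frame (-0.0200, 0.1247)
  A=0.0800, B=-0.3926, C=(l²−L²−A²−y'²−z²)/(2L)=-0.1270
  θ1 = atan2(B,A) + arccos(C/0.4007) = 0.5236
rotate P by −φ2: (0.1180, -0.0450, -0.3926)
  A cos θ + B sin θ = C:  -0.0580·cos θ + -0.3926·sin θ = -0.0580
  γ=atan2(-0.3926,-0.0580)=-1.7175;  ψ=arccos(-0.1462)=1.7175;  θ2=γ+ψ≈0.0001
arm 3 (φ=240.0°): x'=-0.0980, y'=-0.0797
  e−x'=0.1580;  (l²−L²−(e−x')²−y'²−z²)/2L = -0.1660
  √(A²+B²)=0.4232;  θ3 = -1.1882+1.9739 ≈ 0.7857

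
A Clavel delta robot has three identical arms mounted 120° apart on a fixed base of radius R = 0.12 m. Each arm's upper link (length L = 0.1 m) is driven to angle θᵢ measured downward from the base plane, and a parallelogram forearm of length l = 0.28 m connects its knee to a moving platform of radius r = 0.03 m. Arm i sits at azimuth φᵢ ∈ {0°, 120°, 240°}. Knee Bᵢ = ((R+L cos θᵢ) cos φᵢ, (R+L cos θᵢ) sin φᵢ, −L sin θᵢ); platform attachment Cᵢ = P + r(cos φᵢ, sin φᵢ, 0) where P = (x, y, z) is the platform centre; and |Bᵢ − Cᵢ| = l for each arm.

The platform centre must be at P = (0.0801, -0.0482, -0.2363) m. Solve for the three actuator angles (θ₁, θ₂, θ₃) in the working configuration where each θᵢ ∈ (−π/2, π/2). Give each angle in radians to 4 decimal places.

rotate P by −φ1: (0.0801, -0.0482, -0.2363)
  A=0.0099, B=-0.2363, C=(l²−L²−A²−y'²−z²)/(2L)=0.0507
  γ=atan2(-0.2363,0.0099)=-1.5289;  ψ=arccos(0.2144)=1.3547;  θ1=γ+ψ≈-0.1742
φ2=120.0° → target in arm frame (-0.0818, -0.0453)
  A cos θ + B sin θ = C:  0.1718·cos θ + -0.2363·sin θ = -0.0950
  γ=atan2(-0.2363,0.1718)=-0.9422;  ψ=arccos(-0.3252)=1.9020;  θ2=γ+ψ≈0.9598
rotate P by −φ3: (0.0017, 0.0935, -0.2363)
  A=0.0883, B=-0.2363, C=(l²−L²−A²−y'²−z²)/(2L)=-0.0199
  √(A²+B²)=0.2523;  θ3 = -1.2132+1.6496 ≈ 0.4365

θ₁ = -0.1742, θ₂ = 0.9598, θ₃ = 0.4365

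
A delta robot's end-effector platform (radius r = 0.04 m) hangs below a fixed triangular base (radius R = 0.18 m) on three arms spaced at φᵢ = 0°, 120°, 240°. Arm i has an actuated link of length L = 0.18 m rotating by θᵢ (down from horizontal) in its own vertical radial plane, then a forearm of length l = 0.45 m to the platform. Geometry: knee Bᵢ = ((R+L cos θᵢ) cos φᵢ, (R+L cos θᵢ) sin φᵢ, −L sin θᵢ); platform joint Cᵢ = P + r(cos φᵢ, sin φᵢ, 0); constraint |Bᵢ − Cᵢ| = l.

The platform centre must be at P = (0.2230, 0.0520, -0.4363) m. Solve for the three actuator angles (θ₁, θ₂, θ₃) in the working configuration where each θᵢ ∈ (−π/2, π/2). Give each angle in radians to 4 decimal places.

φ1=0.0° → target in arm frame (0.2230, 0.0520)
  e−x'=-0.0830;  (l²−L²−(e−x')²−y'²−z²)/2L = -0.0829
  θ1 = atan2(B,A) + arccos(C/0.4441) = -0.0002
arm 2 (φ=120.0°): x'=-0.0665, y'=-0.2191
  A=0.2065, B=-0.4363, C=(l²−L²−A²−y'²−z²)/(2L)=-0.3081
  √(A²+B²)=0.4827;  θ2 = -1.1288+2.2630 ≈ 1.1342
arm 3 (φ=240.0°): x'=-0.1565, y'=0.1671
  A cos θ + B sin θ = C:  0.2965·cos θ + -0.4363·sin θ = -0.3781
  θ3 = atan2(B,A) + arccos(C/0.5275) = 1.3961

θ₁ = -0.0002, θ₂ = 1.1342, θ₃ = 1.3961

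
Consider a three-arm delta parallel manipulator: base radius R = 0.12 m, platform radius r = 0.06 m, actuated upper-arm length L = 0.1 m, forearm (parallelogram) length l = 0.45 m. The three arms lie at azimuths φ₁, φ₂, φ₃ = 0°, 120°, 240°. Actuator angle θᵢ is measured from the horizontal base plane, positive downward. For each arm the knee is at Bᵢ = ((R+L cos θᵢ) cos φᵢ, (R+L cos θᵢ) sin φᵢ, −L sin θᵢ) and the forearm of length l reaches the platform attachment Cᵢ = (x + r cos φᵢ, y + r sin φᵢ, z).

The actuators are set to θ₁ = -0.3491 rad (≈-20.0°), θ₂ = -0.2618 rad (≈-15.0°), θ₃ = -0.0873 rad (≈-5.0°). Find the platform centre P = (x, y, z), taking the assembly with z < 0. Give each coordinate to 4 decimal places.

(0.0276, 0.0241, -0.3970)

arm 1 at φ=0.0°: (R−r)+L cos θ1 = 0.1540;  S1 = (0.1540, 0.0000, 0.0342)
φ2=120.0°: virtual centre (-0.0783, 0.1356, 0.0259), radius l
arm 3 at φ=240.0°: (R−r)+L cos θ3 = 0.1596;  S3 = (-0.0798, -0.1382, 0.0087)
subtract pairs → two planes through P
[-0.4645 0.2712 -0.0166]·P = 0.0003;  [-0.4676 -0.2765 -0.0510]·P = 0.0007
det = 0.2552;  x = -0.0011+-0.0722z,  y = -0.0007+-0.0623z
quadratic in z: (1.0091)z²+(-0.0459)z+(-0.1773)=0, √Δ=0.8472 → z ∈ {-0.3970, 0.4425}; z = -0.3970 (taking z<0)
x = 0.0276, y = 0.0241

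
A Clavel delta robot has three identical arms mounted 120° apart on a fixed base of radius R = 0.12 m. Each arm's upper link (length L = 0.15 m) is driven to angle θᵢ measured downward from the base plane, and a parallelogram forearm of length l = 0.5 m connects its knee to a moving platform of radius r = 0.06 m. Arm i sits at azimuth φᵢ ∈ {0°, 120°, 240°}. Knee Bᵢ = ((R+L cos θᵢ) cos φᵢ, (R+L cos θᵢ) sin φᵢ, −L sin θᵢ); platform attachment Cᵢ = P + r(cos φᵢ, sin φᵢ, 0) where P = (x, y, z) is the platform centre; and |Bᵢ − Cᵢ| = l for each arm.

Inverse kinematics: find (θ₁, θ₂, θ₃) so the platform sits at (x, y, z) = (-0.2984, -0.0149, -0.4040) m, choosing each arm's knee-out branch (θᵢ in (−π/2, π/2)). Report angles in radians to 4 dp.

θ₁ = 1.1344, θ₂ = -0.0874, θ₃ = -0.1745

arm 1 (φ=0.0°): x'=-0.2984, y'=-0.0149
  A cos θ + B sin θ = C:  0.3584·cos θ + -0.4040·sin θ = -0.2146
  √(A²+B²)=0.5401;  θ1 = -0.8451+1.9795 ≈ 1.1344
arm 2 (φ=120.0°): x'=0.1363, y'=0.2659
  A=-0.0763, B=-0.4040, C=(l²−L²−A²−y'²−z²)/(2L)=-0.0408
  θ2 = atan2(B,A) + arccos(C/0.4111) = -0.0874
φ3=240.0° → target in arm frame (0.1621, -0.2510)
  A=-0.1021, B=-0.4040, C=(l²−L²−A²−y'²−z²)/(2L)=-0.0304
  γ=atan2(-0.4040,-0.1021)=-1.8183;  ψ=arccos(-0.0730)=1.6439;  θ3=γ+ψ≈-0.1745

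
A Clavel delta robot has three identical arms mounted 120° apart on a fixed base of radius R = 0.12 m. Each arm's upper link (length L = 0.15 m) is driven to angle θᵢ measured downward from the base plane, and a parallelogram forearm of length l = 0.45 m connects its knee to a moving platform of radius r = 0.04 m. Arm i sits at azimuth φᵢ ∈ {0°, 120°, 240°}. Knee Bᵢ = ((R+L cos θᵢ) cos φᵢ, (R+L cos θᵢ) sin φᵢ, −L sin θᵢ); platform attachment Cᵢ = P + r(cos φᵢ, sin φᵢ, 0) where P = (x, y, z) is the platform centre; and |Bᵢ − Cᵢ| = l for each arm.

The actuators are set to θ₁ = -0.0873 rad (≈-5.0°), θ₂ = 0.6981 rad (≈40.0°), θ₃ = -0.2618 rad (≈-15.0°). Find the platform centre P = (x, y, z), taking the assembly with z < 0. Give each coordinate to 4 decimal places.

(0.0574, -0.1486, -0.3753)

O1 = (0.2294·cos0.0°, 0.2294·sin0.0°, 0.0131) = (0.2294, 0.0000, 0.0131)
arm 2 at φ=120.0°: e+L cos θ2 = 0.1949;  O2 = (-0.0975, 0.1688, -0.0964)
O3 = (0.2249·cos240.0°, 0.2249·sin240.0°, 0.0388) = (-0.1124, -0.1948, 0.0388)
eliminate P² terms by subtracting sphere 1 from 2 and 3
[-0.6538 0.3376 -0.2190]·P = -0.0055;  [-0.6837 -0.3895 0.0515]·P = -0.0007
det = 0.4855;  x = 0.0049+-0.1399z,  y = -0.0068+0.3778z
into |P−O₁|² = l²: 1.1623z² + 0.0315z + -0.1519 = 0;  Δ = 0.7071;  z = -0.3753 or 0.3482 → z<0 root = -0.3753
x = 0.0574, y = -0.1486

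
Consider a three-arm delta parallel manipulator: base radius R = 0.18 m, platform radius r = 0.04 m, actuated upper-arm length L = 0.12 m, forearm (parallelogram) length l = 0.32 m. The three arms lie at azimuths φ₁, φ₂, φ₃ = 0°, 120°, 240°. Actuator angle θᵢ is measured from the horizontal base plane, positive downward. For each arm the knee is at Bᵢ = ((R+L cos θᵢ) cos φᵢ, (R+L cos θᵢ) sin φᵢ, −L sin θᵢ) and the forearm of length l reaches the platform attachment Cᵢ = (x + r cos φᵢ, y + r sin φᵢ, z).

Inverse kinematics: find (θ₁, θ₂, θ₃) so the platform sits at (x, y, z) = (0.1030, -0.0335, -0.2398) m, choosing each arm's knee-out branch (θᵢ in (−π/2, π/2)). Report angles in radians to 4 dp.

θ₁ = -0.3486, θ₂ = 1.0472, θ₃ = 0.6983

rotate P by −φ1: (0.1030, -0.0335, -0.2398)
  e−x'=0.0370;  (l²−L²−(e−x')²−y'²−z²)/2L = 0.1167
  θ1 = atan2(B,A) + arccos(C/0.2426) = -0.3486
arm 2 (φ=120.0°): x'=-0.0805, y'=-0.0725
  A cos θ + B sin θ = C:  0.2205·cos θ + -0.2398·sin θ = -0.0974
  γ=atan2(-0.2398,0.2205)=-0.8273;  ψ=arccos(-0.2990)=1.8745;  θ2=γ+ψ≈1.0472
rotate P by −φ3: (-0.0225, 0.1060, -0.2398)
  A=0.1625, B=-0.2398, C=(l²−L²−A²−y'²−z²)/(2L)=-0.0297
  θ3 = atan2(B,A) + arccos(C/0.2897) = 0.6983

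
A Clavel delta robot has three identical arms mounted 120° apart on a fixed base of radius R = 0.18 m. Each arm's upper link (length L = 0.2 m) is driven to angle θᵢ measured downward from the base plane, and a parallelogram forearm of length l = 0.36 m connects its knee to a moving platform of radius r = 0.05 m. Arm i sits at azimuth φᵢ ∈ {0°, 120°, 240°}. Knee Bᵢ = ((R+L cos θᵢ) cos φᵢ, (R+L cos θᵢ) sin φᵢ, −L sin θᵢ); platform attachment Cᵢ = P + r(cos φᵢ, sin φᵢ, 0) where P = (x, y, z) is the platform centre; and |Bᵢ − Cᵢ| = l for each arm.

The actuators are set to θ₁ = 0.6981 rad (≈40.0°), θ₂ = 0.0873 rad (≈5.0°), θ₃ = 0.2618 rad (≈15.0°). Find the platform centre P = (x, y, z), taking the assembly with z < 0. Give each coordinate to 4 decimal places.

(-0.0613, 0.0152, -0.2320)

S1 = (0.2832·cos0.0°, 0.2832·sin0.0°, -0.1286) = (0.2832, 0.0000, -0.1286)
arm 2 at φ=120.0°: e+L cos θ2 = 0.3292;  S2 = (-0.1646, 0.2851, -0.0174)
φ3=240.0°: virtual centre (-0.1616, -0.2799, -0.0518), radius l
subtract pairs → two planes through P
[-0.8957 0.5703 0.2222]·P = 0.0120;  [-0.8896 -0.5598 0.1536]·P = 0.0104
Cramer: x(z) = -0.0125+0.2102z;  y(z) = 0.0013-0.0596z
sphere 1 gives Az²+Bz+C=0 with A=1.0477, B=0.1327, C=-0.0256;  B²−4AC=0.1250;  roots -0.2320, 0.1054;  negative root z = -0.2320
x = -0.0613, y = 0.0152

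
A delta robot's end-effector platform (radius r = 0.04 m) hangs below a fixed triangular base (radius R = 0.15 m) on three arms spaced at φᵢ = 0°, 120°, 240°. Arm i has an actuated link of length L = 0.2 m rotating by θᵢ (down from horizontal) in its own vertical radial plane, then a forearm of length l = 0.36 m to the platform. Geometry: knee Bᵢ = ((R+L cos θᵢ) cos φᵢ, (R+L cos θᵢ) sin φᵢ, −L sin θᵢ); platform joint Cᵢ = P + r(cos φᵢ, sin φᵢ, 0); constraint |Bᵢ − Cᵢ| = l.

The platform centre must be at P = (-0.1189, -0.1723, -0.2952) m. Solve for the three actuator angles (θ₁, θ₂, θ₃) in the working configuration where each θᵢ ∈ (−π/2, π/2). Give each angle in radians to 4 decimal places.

θ₁ = 1.2216, θ₂ = 1.1342, θ₃ = -0.2618

rotate P by −φ1: (-0.1189, -0.1723, -0.2952)
  A=0.2289, B=-0.2952, C=(l²−L²−A²−y'²−z²)/(2L)=-0.1991
  γ=atan2(-0.2952,0.2289)=-0.9112;  ψ=arccos(-0.5329)=2.1328;  θ1=γ+ψ≈1.2216
rotate P by −φ2: (-0.0898, 0.1891, -0.2952)
  A cos θ + B sin θ = C:  0.1998·cos θ + -0.2952·sin θ = -0.1830
  √(A²+B²)=0.3564;  θ2 = -0.9759+2.1101 ≈ 1.1342
rotate P by −φ3: (0.2087, -0.0168, -0.2952)
  A=-0.0987, B=-0.2952, C=(l²−L²−A²−y'²−z²)/(2L)=-0.0189
  γ=atan2(-0.2952,-0.0987)=-1.8934;  ψ=arccos(-0.0607)=1.6316;  θ3=γ+ψ≈-0.2618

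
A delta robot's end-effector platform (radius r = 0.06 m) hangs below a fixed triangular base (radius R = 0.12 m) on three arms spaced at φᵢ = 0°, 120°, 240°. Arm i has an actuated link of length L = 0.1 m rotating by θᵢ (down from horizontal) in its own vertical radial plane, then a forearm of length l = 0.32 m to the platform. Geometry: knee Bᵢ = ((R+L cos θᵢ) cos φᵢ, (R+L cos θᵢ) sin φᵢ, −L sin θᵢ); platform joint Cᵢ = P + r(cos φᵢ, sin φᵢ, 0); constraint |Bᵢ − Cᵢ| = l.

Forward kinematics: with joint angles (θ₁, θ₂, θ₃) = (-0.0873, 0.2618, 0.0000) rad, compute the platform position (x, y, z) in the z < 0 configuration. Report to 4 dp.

arm 1 at φ=0.0°: e+L cos θ1 = 0.1596;  O1 = (0.1596, 0.0000, 0.0087)
φ2=120.0°: virtual centre (-0.0783, 0.1356, -0.0259), radius l
arm 3 at φ=240.0°: e+L cos θ3 = 0.1600;  O3 = (-0.0800, -0.1386, 0.0000)
|O₂|²−|O₁|² = -0.0004;  |O₃|²−|O₁|² = 0.0000
[-0.4758 0.2712 -0.0692]·P = -0.0004;  [-0.4792 -0.2771 -0.0174]·P = 0.0000
Cramer: x(z) = 0.0003-0.0913z;  y(z) = -0.0007+0.0950z
sphere 1 gives Az²+Bz+C=0 with A=1.0174, B=0.0115, C=-0.0770;  B²−4AC=0.3133;  roots -0.2807, 0.2694;  negative root z = -0.2807
x = 0.0260, y = -0.0274

(0.0260, -0.0274, -0.2807)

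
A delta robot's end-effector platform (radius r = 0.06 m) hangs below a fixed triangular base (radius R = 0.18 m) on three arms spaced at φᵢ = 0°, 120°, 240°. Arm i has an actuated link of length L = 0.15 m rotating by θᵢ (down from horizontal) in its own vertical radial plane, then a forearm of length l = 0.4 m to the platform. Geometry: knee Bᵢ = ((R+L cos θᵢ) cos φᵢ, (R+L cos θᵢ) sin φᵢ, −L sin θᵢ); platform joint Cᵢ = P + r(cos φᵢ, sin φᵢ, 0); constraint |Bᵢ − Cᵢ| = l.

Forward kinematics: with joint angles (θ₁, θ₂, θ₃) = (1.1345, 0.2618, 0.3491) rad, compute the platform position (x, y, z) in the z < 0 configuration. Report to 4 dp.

arm 1 at φ=0.0°: ρ1 = 0.1834;  centre 1 = (0.1834, 0.0000, -0.1359)
φ2=120.0°: virtual centre (-0.1324, 0.2294, -0.0388), radius l
φ3=240.0°: virtual centre (-0.1305, -0.2260, -0.0513), radius l
subtract pairs → two planes through P
linear system: -0.6317x+0.4588y = 0.0196−0.1943z; -0.6277x+-0.4520y = 0.0186−0.1693z
det = 0.5735;  x = -0.0303+0.2885z,  y = 0.0009+-0.0262z
into |P−centre ₁|² = l²: 1.0839z² + 0.1485z + -0.0959 = 0;  Δ = 0.4376;  z = -0.3737 or 0.2366 → z<0 root = -0.3737
x = -0.1381, y = 0.0107

(-0.1381, 0.0107, -0.3737)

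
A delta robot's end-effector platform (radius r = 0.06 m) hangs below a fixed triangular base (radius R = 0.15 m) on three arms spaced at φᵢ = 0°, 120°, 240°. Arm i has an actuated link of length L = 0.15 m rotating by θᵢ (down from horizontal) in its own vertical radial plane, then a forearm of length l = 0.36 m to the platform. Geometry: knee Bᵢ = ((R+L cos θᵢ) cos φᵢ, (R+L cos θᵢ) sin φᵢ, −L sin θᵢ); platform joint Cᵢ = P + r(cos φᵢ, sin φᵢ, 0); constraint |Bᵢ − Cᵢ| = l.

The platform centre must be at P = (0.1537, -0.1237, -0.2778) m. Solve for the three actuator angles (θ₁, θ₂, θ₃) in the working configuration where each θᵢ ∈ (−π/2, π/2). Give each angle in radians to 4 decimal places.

arm 1 (φ=0.0°): x'=0.1537, y'=-0.1237
  A cos θ + B sin θ = C:  -0.0637·cos θ + -0.2778·sin θ = 0.0352
  √(A²+B²)=0.2850;  θ1 = -1.7962+1.4469 ≈ -0.3493
φ2=120.0° → target in arm frame (-0.1840, -0.0713)
  A cos θ + B sin θ = C:  0.2740·cos θ + -0.2778·sin θ = -0.1674
  √(A²+B²)=0.3902;  θ2 = -0.7923+2.0142 ≈ 1.2218
rotate P by −φ3: (0.0303, 0.1950, -0.2778)
  A cos θ + B sin θ = C:  0.0597·cos θ + -0.2778·sin θ = -0.0388
  γ=atan2(-0.2778,0.0597)=-1.3590;  ψ=arccos(-0.1366)=1.7079;  θ3=γ+ψ≈0.3488

θ₁ = -0.3493, θ₂ = 1.2218, θ₃ = 0.3488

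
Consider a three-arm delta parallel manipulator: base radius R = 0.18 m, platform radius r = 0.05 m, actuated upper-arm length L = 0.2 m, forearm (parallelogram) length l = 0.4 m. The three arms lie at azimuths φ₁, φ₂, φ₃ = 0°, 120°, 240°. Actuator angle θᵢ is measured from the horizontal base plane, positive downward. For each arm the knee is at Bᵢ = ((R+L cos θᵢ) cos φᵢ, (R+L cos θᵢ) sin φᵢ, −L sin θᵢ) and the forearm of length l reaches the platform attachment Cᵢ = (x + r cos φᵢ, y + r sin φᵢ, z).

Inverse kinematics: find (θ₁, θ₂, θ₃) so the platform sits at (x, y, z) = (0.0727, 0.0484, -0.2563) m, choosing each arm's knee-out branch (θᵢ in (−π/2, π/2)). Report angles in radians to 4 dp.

θ₁ = -0.2619, θ₂ = 0.1744, θ₃ = 0.6109

rotate P by −φ1: (0.0727, 0.0484, -0.2563)
  e−x'=0.0573;  (l²−L²−(e−x')²−y'²−z²)/2L = 0.1217
  θ1 = atan2(B,A) + arccos(C/0.2626) = -0.2619
φ2=120.0° → target in arm frame (0.0056, -0.0872)
  A=0.1244, B=-0.2563, C=(l²−L²−A²−y'²−z²)/(2L)=0.0781
  θ2 = atan2(B,A) + arccos(C/0.2849) = 0.1744
rotate P by −φ3: (-0.0783, 0.0388, -0.2563)
  e−x'=0.2083;  (l²−L²−(e−x')²−y'²−z²)/2L = 0.0236
  √(A²+B²)=0.3302;  θ3 = -0.8884+1.4993 ≈ 0.6109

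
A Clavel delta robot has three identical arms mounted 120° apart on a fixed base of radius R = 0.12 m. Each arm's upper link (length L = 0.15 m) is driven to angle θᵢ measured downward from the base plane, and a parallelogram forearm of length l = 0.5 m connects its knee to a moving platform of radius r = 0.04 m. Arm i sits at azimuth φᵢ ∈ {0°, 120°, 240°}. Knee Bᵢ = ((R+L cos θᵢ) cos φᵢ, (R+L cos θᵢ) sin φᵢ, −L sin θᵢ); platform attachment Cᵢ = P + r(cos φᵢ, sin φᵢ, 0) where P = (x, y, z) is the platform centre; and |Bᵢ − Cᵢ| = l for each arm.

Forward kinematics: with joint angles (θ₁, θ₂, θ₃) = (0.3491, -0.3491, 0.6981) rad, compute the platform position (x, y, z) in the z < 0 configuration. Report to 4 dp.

φ1=0.0°: virtual centre (0.2210, 0.0000, -0.0513), radius l
φ2=120.0°: virtual centre (-0.1105, 0.1914, 0.0513), radius l
arm 3 at φ=240.0°: ρ3 = 0.1949;  centre 3 = (-0.0975, -0.1688, -0.0964)
subtract pairs → two planes through P
linear system: -0.6629x+0.3827y = 0.0000−0.2052z; -0.6368x+-0.3376y = -0.0042−-0.0902z
det = 0.4675;  x = 0.0034+0.0744z,  y = 0.0059+-0.4075z
quadratic in z: (1.1716)z²+(0.0654)z+(-0.2000)=0, √Δ=0.9704 → z ∈ {-0.4421, 0.3862}; z = -0.4421 (taking z<0)
x = -0.0295, y = 0.1860

(-0.0295, 0.1860, -0.4421)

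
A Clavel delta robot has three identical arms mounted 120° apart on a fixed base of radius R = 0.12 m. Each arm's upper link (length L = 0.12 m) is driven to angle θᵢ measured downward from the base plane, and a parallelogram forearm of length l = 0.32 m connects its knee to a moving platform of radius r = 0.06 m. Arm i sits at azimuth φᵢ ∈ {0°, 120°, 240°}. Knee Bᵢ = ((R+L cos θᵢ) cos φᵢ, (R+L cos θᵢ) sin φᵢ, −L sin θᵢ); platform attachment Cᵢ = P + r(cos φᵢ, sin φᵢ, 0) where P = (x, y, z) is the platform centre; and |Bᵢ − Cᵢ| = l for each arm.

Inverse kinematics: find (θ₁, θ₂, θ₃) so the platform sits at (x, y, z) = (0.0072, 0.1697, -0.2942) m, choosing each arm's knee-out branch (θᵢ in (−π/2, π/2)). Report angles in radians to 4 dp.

φ1=0.0° → target in arm frame (0.0072, 0.1697)
  e−x'=0.0528;  (l²−L²−(e−x')²−y'²−z²)/2L = -0.1256
  θ1 = atan2(B,A) + arccos(C/0.2989) = 0.6112
rotate P by −φ2: (0.1434, -0.0911, -0.2942)
  e−x'=-0.0834;  (l²−L²−(e−x')²−y'²−z²)/2L = -0.0575
  √(A²+B²)=0.3058;  θ2 = -1.8469+1.7600 ≈ -0.0870
φ3=240.0° → target in arm frame (-0.1506, -0.0786)
  A cos θ + B sin θ = C:  0.2106·cos θ + -0.2942·sin θ = -0.2045
  θ3 = atan2(B,A) + arccos(C/0.3618) = 1.2218

θ₁ = 0.6112, θ₂ = -0.0870, θ₃ = 1.2218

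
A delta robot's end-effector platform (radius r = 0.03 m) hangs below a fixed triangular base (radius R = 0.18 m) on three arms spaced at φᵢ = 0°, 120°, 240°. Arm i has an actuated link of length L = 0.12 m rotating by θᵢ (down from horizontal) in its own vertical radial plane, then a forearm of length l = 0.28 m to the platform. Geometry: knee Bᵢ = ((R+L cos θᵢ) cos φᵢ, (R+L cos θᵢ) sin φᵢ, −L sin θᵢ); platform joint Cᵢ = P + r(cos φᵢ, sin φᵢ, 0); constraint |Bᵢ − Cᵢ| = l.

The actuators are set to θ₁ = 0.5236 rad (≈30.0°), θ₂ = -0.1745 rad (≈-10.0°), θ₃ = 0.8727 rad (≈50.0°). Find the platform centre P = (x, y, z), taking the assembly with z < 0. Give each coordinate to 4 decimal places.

(-0.0048, 0.0542, -0.1523)

φ1=0.0°: virtual centre (0.2539, 0.0000, -0.0600), radius l
S2 = (0.2682·cos120.0°, 0.2682·sin120.0°, 0.0208) = (-0.1341, 0.2322, 0.0208)
arm 3 at φ=240.0°: e+L cos θ3 = 0.2271;  S3 = (-0.1136, -0.1967, -0.0919)
eliminate P² terms by subtracting sphere 1 from 2 and 3
linear system: -0.7760x+0.4645y = 0.0043−0.1617z; -0.7350x+-0.3934y = -0.0080−-0.0639z
det = 0.6467;  x = 0.0032+0.0525z,  y = 0.0145+-0.2604z
quadratic in z: (1.0705)z²+(0.0861)z+(-0.0117)=0, √Δ=0.2400 → z ∈ {-0.1523, 0.0718}; z = -0.1523 (taking z<0)
x = -0.0048, y = 0.0542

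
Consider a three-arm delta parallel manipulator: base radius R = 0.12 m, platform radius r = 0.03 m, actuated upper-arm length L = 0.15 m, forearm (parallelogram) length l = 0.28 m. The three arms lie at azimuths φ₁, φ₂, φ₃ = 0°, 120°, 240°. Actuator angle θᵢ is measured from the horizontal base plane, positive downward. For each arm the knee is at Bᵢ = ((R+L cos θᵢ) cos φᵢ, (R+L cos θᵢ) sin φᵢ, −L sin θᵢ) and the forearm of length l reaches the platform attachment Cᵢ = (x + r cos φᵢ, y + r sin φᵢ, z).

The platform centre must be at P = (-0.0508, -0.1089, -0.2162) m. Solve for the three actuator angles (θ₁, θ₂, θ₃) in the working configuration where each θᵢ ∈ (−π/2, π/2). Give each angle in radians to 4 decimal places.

θ₁ = 0.8726, θ₂ = 0.9599, θ₃ = -0.2616

φ1=0.0° → target in arm frame (-0.0508, -0.1089)
  A=0.1408, B=-0.2162, C=(l²−L²−A²−y'²−z²)/(2L)=-0.0751
  θ1 = atan2(B,A) + arccos(C/0.2580) = 0.8726
φ2=120.0° → target in arm frame (-0.0689, 0.0984)
  e−x'=0.1589;  (l²−L²−(e−x')²−y'²−z²)/2L = -0.0860
  θ2 = atan2(B,A) + arccos(C/0.2683) = 0.9599
rotate P by −φ3: (0.1197, 0.0105, -0.2162)
  A=-0.0297, B=-0.2162, C=(l²−L²−A²−y'²−z²)/(2L)=0.0272
  γ=atan2(-0.2162,-0.0297)=-1.7074;  ψ=arccos(0.1247)=1.4457;  θ3=γ+ψ≈-0.2616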